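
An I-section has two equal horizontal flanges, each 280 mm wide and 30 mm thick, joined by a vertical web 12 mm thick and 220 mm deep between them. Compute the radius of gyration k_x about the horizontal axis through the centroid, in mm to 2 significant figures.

Decompose the section into non-overlapping parts with the origin at the bottom-left of its bounding rectangle.
Bottom flange: 280 × 30, A = 8 400 mm², y = 15 mm, Ī = 630 000 mm⁴.
Web: 12 × 220, A = 2 640 mm², y = 140 mm, Ī = 10 648 000 mm⁴.
Top flange: 280 × 30, A = 8 400 mm², y = 265 mm, Ī = 630 000 mm⁴.
By symmetry the centroid is at mid-height, ȳ = 140 mm.
Transfer each piece to the horizontal axis through the centroid using Ī + A·d² with d = y − 140:
  bottom flange: d = -125 mm → contributes +131 880 000 mm⁴
  web: d = 0 mm → contributes +10 648 000 mm⁴
  top flange: d = 125 mm → contributes +131 880 000 mm⁴
Total I = 274 408 000 mm⁴.
Radius of gyration: k = √(I/A) = √(274 408 000 / 19 440) = 118.8 mm.

k_x ≈ 120 mm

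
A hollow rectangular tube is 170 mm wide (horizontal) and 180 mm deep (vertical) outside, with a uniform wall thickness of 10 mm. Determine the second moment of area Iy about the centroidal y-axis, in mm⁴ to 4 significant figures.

Iy ≈ 2.870 × 10⁷ mm⁴

Split into non-overlapping primitives; take the origin at the lower-left of the bounding box.
Outer rectangle: 170 × 180, A = 30 600 mm², x = 85 mm, Ī = 73 695 000 mm⁴.
Inner void (subtracted): 150 × 160, A = 24 000 mm², x = 85 mm, Ī = 45 000 000 mm⁴.
By symmetry the centroid is at mid-width, x̄ = 85 mm.
All pieces are centred on the centroidal y-axis, so I = ΣĪ (holes subtracted) = 28 695 000 mm⁴.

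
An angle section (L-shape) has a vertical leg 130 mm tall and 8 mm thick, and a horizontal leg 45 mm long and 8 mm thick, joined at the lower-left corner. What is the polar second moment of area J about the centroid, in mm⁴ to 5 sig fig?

Treat the section as a set of non-overlapping primitives; coordinates are from the bounding-box lower-left.
Vertical leg: 8 × 130, A = 1 040 mm², y = 65 mm, Ī = 1 464 667 mm⁴.
Horizontal leg (remainder): 37 × 8, A = 296 mm², y = 4 mm, Ī = 1578.667 mm⁴.
Centroid: ȳ = ΣA·y / ΣA = 51.48503 mm.
Transfer each piece to the centroidal x-axis using Ī + A·d² with d = y − 51.48503:
  vertical leg: d = 13.51497 mm → contributes +1 654 627 mm⁴
  horizontal leg (remainder): d = -47.48503 mm → contributes +669007.8 mm⁴
Total I = 2 323 635 mm⁴.
For the y-axis: x̄ = 8.98503 mm.
Repeating about the centroidal y-axis gives I_y = 155 965 mm⁴.
Polar second moment: J = I_x + I_y = 2 479 600 mm⁴.

J ≈ 2.4796 × 10⁶ mm⁴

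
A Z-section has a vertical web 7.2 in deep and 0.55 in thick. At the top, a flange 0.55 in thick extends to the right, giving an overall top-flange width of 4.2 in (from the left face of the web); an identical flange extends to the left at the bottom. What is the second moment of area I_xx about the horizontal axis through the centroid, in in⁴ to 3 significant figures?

Decompose the section into non-overlapping parts with the origin at the bottom-left of its bounding rectangle.
Web: 0.55 × 7.2, A = 3.96 in², y = 3.6 in, Ī = 17.107 in⁴.
Top flange (beyond web): 3.65 × 0.55, A = 2.0075 in², y = 6.925 in, Ī = 0.050606 in⁴.
Bottom flange (beyond web): 3.65 × 0.55, A = 2.0075 in², y = 0.275 in, Ī = 0.050606 in⁴.
Centroid: ȳ = ΣA·y / ΣA = 3.6 in.
Transfer each piece to the horizontal axis through the centroid using Ī + A·d² with d = y − 3.6:
  web: d = 0 in → contributes +17.107 in⁴
  top flange (beyond web): d = 3.325 in → contributes +22.245 in⁴
  bottom flange (beyond web): d = -3.325 in → contributes +22.245 in⁴
Total I = 61.597 in⁴.

I_xx ≈ 61.6 in⁴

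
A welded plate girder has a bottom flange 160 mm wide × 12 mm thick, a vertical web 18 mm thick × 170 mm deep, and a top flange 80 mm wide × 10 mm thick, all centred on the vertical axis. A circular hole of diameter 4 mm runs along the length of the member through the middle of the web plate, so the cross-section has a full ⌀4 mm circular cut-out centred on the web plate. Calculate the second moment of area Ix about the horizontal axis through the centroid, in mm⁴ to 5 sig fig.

Treat the section as a set of non-overlapping primitives; coordinates are from the bounding-box lower-left.
Bottom plate: 160 × 12, A = 1 920 mm², y = 6 mm, Ī = 23 040 mm⁴.
Web plate: 18 × 170, A = 3 060 mm², y = 97 mm, Ī = 7 369 500 mm⁴.
Top plate: 80 × 10, A = 800 mm², y = 187 mm, Ī = 6666.667 mm⁴.
Hole (subtracted): ⌀4, A = 12.56637 mm², y = 97 mm, Ī = 12.56637 mm⁴.
Centroid: ȳ = ΣA·y / ΣA = 79.18965 mm.
Transfer each piece to the horizontal axis through the centroid using Ī + A·d² with d = y − 79.18965:
  bottom plate: d = -73.18965 mm → contributes +10 307 952 mm⁴
  web plate: d = 17.81035 mm → contributes +8 340 158 mm⁴
  top plate: d = 107.8103 mm → contributes +9 305 124 mm⁴
  hole: d = 17.81035 mm → contributes −3998.726 mm⁴
Total I = 27 949 235 mm⁴.

Ix ≈ 2.7949 × 10⁷ mm⁴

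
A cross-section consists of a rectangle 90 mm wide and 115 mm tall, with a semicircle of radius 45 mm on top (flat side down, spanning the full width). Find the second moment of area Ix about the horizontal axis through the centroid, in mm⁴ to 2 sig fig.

Treat the section as a set of non-overlapping primitives; coordinates are from the bounding-box lower-left.
Rectangular body: 90 × 115, A = 10 350 mm², y = 57.5 mm, Ī = 11 406 563 mm⁴.
Semicircular cap: semicircle r = 45, A = 3 181 mm², y = 134.1 mm, Ī = 450 072 mm⁴.
Centroid: ȳ = ΣA·y / ΣA = 75.51 mm.
Transfer each piece to the horizontal axis through the centroid using Ī + A·d² with d = y − 75.51:
  rectangular body: d = -18.01 mm → contributes +14 762 553 mm⁴
  semicircular cap: d = 58.59 mm → contributes +11 369 911 mm⁴
Total I = 26 132 464 mm⁴.

Ix ≈ 2.6 × 10⁷ mm⁴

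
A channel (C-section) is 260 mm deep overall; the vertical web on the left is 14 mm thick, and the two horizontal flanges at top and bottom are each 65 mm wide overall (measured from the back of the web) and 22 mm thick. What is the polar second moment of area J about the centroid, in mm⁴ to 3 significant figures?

Treat the section as a set of non-overlapping primitives; coordinates are from the bounding-box lower-left.
Web: 14 × 260, A = 3 640 mm², y = 130 mm, Ī = 20 505 333 mm⁴.
Top flange (beyond web): 51 × 22, A = 1 122 mm², y = 249 mm, Ī = 45 254 mm⁴.
Bottom flange (beyond web): 51 × 22, A = 1 122 mm², y = 11 mm, Ī = 45 254 mm⁴.
By symmetry the centroid is at mid-height, ȳ = 130 mm.
Transfer each piece to the centroidal x-axis using Ī + A·d² with d = y − 130:
  web: d = 0 mm → contributes +20 505 333 mm⁴
  top flange (beyond web): d = 119 mm → contributes +15 933 896 mm⁴
  bottom flange (beyond web): d = -119 mm → contributes +15 933 896 mm⁴
Total I = 52 373 125 mm⁴.
For the y-axis: x̄ = 19.395 mm.
Repeating about the centroidal y-axis gives I_y = 2 012 125 mm⁴.
Polar second moment: J = I_x + I_y = 54 385 250 mm⁴.

J ≈ 5.44 × 10⁷ mm⁴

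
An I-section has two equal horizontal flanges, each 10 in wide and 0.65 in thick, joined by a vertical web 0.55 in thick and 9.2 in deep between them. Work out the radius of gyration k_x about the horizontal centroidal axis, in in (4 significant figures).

k_x ≈ 4.411 in

Split into non-overlapping primitives; take the origin at the lower-left of the bounding box.
Bottom flange: 10 × 0.65, A = 6.5 in², y = 0.325 in, Ī = 0.228854 in⁴.
Web: 0.55 × 9.2, A = 5.06 in², y = 5.25 in, Ī = 35.6899 in⁴.
Top flange: 10 × 0.65, A = 6.5 in², y = 10.175 in, Ī = 0.228854 in⁴.
By symmetry the centroid is at mid-height, ȳ = 5.25 in.
Transfer each piece to the horizontal centroidal axis using Ī + A·d² with d = y − 5.25:
  bottom flange: d = -4.925 in → contributes +157.89 in⁴
  web: d = 0 in → contributes +35.6899 in⁴
  top flange: d = 4.925 in → contributes +157.89 in⁴
Total I = 351.471 in⁴.
Radius of gyration: k = √(I/A) = √(351.471 / 18.06) = 4.41149 in.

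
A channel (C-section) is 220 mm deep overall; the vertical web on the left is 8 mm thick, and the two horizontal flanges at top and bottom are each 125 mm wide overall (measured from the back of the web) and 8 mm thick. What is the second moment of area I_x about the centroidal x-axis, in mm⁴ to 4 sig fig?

Treat the section as a set of non-overlapping primitives; coordinates are from the bounding-box lower-left.
Web: 8 × 220, A = 1 760 mm², y = 110 mm, Ī = 7 098 667 mm⁴.
Top flange (beyond web): 117 × 8, A = 936 mm², y = 216 mm, Ī = 4 992 mm⁴.
Bottom flange (beyond web): 117 × 8, A = 936 mm², y = 4 mm, Ī = 4 992 mm⁴.
By symmetry the centroid is at mid-height, ȳ = 110 mm.
Transfer each piece to the centroidal x-axis using Ī + A·d² with d = y − 110:
  web: d = 0 mm → contributes +7 098 667 mm⁴
  top flange (beyond web): d = 106 mm → contributes +10 521 888 mm⁴
  bottom flange (beyond web): d = -106 mm → contributes +10 521 888 mm⁴
Total I = 28 142 443 mm⁴.

I_x ≈ 2.814 × 10⁷ mm⁴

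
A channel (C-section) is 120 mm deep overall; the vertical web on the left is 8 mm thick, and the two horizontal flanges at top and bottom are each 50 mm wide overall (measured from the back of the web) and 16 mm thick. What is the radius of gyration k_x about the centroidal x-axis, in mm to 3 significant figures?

Decompose the section into non-overlapping parts with the origin at the bottom-left of its bounding rectangle.
Web: 8 × 120, A = 960 mm², y = 60 mm, Ī = 1 152 000 mm⁴.
Top flange (beyond web): 42 × 16, A = 672 mm², y = 112 mm, Ī = 14 336 mm⁴.
Bottom flange (beyond web): 42 × 16, A = 672 mm², y = 8 mm, Ī = 14 336 mm⁴.
By symmetry the centroid is at mid-height, ȳ = 60 mm.
Transfer each piece to the centroidal x-axis using Ī + A·d² with d = y − 60:
  web: d = 0 mm → contributes +1 152 000 mm⁴
  top flange (beyond web): d = 52 mm → contributes +1 831 424 mm⁴
  bottom flange (beyond web): d = -52 mm → contributes +1 831 424 mm⁴
Total I = 4 814 848 mm⁴.
Radius of gyration: k = √(I/A) = √(4 814 848 / 2 304) = 45.714 mm.

k_x ≈ 45.7 mm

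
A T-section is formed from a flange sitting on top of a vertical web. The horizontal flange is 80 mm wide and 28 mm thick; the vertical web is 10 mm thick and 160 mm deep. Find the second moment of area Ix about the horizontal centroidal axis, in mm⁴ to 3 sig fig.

Ix ≈ 1.18 × 10⁷ mm⁴

Decompose the section into non-overlapping parts with the origin at the bottom-left of its bounding rectangle.
Flange: 80 × 28, A = 2 240 mm², y = 174 mm, Ī = 146 347 mm⁴.
Web: 10 × 160, A = 1 600 mm², y = 80 mm, Ī = 3 413 333 mm⁴.
Centroid: ȳ = ΣA·y / ΣA = 134.83 mm.
Transfer each piece to the horizontal centroidal axis using Ī + A·d² with d = y − 134.83:
  flange: d = 39.167 mm → contributes +3 582 569 mm⁴
  web: d = -54.833 mm → contributes +8 224 044 mm⁴
Total I = 11 806 613 mm⁴.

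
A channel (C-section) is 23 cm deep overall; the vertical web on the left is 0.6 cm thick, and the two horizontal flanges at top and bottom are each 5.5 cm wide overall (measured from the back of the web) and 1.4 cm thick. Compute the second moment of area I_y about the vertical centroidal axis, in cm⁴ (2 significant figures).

I_y ≈ 80 cm⁴

Treat the section as a set of non-overlapping primitives; coordinates are from the bounding-box lower-left.
Web: 0.6 × 23, A = 13.8 cm², x = 0.3 cm, Ī = 0.414 cm⁴.
Top flange (beyond web): 4.9 × 1.4, A = 6.86 cm², x = 3.05 cm, Ī = 13.73 cm⁴.
Bottom flange (beyond web): 4.9 × 1.4, A = 6.86 cm², x = 3.05 cm, Ī = 13.73 cm⁴.
Centroid: x̄ = ΣA·x / ΣA = 1.671 cm.
Transfer each piece to the vertical centroidal axis using Ī + A·d² with d = x − 1.671:
  web: d = -1.371 cm → contributes +26.35 cm⁴
  top flange (beyond web): d = 1.379 cm → contributes +26.77 cm⁴
  bottom flange (beyond web): d = 1.379 cm → contributes +26.77 cm⁴
Total I = 79.89 cm⁴.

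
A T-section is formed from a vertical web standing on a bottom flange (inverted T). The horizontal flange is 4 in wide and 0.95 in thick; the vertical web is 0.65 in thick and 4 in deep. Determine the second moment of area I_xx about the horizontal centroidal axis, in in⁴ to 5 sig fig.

Break the section into simple shapes (no overlaps), measuring from the bottom-left corner of the bounding box.
Flange: 4 × 0.95, A = 3.8 in², y = 0.475 in, Ī = 0.2857917 in⁴.
Web: 0.65 × 4, A = 2.6 in², y = 2.95 in, Ī = 3.466667 in⁴.
Centroid: ȳ = ΣA·y / ΣA = 1.480469 in.
Transfer each piece to the horizontal centroidal axis using Ī + A·d² with d = y − 1.480469:
  flange: d = -1.005469 in → contributes +4.127468 in⁴
  web: d = 1.469531 in → contributes +9.081424 in⁴
Total I = 13.20889 in⁴.

I_xx ≈ 13.209 in⁴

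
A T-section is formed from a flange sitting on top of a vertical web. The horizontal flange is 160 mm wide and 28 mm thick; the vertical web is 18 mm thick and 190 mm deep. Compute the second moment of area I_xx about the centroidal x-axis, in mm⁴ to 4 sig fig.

I_xx ≈ 3.362 × 10⁷ mm⁴

Split into non-overlapping primitives; take the origin at the lower-left of the bounding box.
Flange: 160 × 28, A = 4 480 mm², y = 204 mm, Ī = 292 693 mm⁴.
Web: 18 × 190, A = 3 420 mm², y = 95 mm, Ī = 10 288 500 mm⁴.
Centroid: ȳ = ΣA·y / ΣA = 156.813 mm.
Transfer each piece to the centroidal x-axis using Ī + A·d² with d = y − 156.813:
  flange: d = 47.1873 mm → contributes +10 268 064 mm⁴
  web: d = -61.8127 mm → contributes +23 355 652 mm⁴
Total I = 33 623 716 mm⁴.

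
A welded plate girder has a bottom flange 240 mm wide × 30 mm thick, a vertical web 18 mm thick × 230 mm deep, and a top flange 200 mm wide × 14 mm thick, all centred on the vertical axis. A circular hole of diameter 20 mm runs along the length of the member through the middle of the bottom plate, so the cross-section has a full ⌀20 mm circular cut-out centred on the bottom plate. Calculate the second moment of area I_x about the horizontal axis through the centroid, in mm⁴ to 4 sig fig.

Break the section into simple shapes (no overlaps), measuring from the bottom-left corner of the bounding box.
Bottom plate: 240 × 30, A = 7 200 mm², y = 15 mm, Ī = 540 000 mm⁴.
Web plate: 18 × 230, A = 4 140 mm², y = 145 mm, Ī = 18 250 500 mm⁴.
Top plate: 200 × 14, A = 2 800 mm², y = 267 mm, Ī = 45733.3 mm⁴.
Hole (subtracted): ⌀20, A = 314.159 mm², y = 15 mm, Ī = 7853.98 mm⁴.
Centroid: ȳ = ΣA·y / ΣA = 104.962 mm.
Transfer each piece to the horizontal axis through the centroid using Ī + A·d² with d = y − 104.962:
  bottom plate: d = -89.962 mm → contributes +58 810 736 mm⁴
  web plate: d = 40.038 mm → contributes +24 887 098 mm⁴
  top plate: d = 162.038 mm → contributes +73 563 430 mm⁴
  hole: d = -89.962 mm → contributes −2 550 394 mm⁴
Total I = 154 710 869 mm⁴.

I_x ≈ 1.547 × 10⁸ mm⁴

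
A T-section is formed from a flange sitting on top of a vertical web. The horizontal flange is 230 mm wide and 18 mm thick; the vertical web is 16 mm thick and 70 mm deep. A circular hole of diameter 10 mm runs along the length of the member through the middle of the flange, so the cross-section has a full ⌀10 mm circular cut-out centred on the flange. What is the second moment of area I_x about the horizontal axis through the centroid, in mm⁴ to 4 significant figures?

I_x ≈ 2.268 × 10⁶ mm⁴

Split into non-overlapping primitives; take the origin at the lower-left of the bounding box.
Flange: 230 × 18, A = 4 140 mm², y = 79 mm, Ī = 111 780 mm⁴.
Web: 16 × 70, A = 1 120 mm², y = 35 mm, Ī = 457 333 mm⁴.
Hole (subtracted): ⌀10, A = 78.5398 mm², y = 79 mm, Ī = 490.874 mm⁴.
Centroid: ȳ = ΣA·y / ΣA = 69.4892 mm.
Transfer each piece to the horizontal axis through the centroid using Ī + A·d² with d = y − 69.4892:
  flange: d = 9.51083 mm → contributes +486 268 mm⁴
  web: d = -34.4892 mm → contributes +1 789 576 mm⁴
  hole: d = 9.51083 mm → contributes −7595.27 mm⁴
Total I = 2 268 249 mm⁴.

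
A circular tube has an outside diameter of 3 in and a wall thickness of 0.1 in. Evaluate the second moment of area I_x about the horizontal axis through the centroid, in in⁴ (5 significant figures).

I_x ≈ 0.95889 in⁴

Treat the section as a set of non-overlapping primitives; coordinates are from the bounding-box lower-left.
Outer circle: ⌀3, A = 7.068583 in², y = 1.5 in, Ī = 3.976078 in⁴.
Bore (subtracted): ⌀2.8, A = 6.157522 in², y = 1.5 in, Ī = 3.017186 in⁴.
By symmetry the centroid is at mid-height, ȳ = 1.5 in.
All pieces are centred on the horizontal axis through the centroid, so I = ΣĪ (holes subtracted) = 0.9588926 in⁴.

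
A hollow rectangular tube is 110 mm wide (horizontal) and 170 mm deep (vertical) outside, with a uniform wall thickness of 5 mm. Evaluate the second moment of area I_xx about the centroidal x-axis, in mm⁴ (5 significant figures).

Decompose the section into non-overlapping parts with the origin at the bottom-left of its bounding rectangle.
Outer rectangle: 110 × 170, A = 18 700 mm², y = 85 mm, Ī = 45 035 833 mm⁴.
Inner void (subtracted): 100 × 160, A = 16 000 mm², y = 85 mm, Ī = 34 133 333 mm⁴.
By symmetry the centroid is at mid-height, ȳ = 85 mm.
All pieces are centred on the centroidal x-axis, so I = ΣĪ (holes subtracted) = 10 902 500 mm⁴.

I_xx ≈ 1.0903 × 10⁷ mm⁴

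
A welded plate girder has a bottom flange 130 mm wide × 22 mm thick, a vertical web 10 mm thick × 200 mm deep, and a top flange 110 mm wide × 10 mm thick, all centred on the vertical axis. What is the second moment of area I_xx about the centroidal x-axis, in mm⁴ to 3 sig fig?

Break the section into simple shapes (no overlaps), measuring from the bottom-left corner of the bounding box.
Bottom plate: 130 × 22, A = 2 860 mm², y = 11 mm, Ī = 115 353 mm⁴.
Web plate: 10 × 200, A = 2 000 mm², y = 122 mm, Ī = 6 666 667 mm⁴.
Top plate: 110 × 10, A = 1 100 mm², y = 227 mm, Ī = 9166.7 mm⁴.
Centroid: ȳ = ΣA·y / ΣA = 88.114 mm.
Transfer each piece to the centroidal x-axis using Ī + A·d² with d = y − 88.114:
  bottom plate: d = -77.114 mm → contributes +17 122 582 mm⁴
  web plate: d = 33.886 mm → contributes +8 963 176 mm⁴
  top plate: d = 138.89 mm → contributes +21 227 391 mm⁴
Total I = 47 313 149 mm⁴.

I_xx ≈ 4.73 × 10⁷ mm⁴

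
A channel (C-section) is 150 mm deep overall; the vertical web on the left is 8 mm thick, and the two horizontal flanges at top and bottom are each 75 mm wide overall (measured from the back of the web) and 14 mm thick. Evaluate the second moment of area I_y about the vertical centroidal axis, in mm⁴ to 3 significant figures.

Decompose the section into non-overlapping parts with the origin at the bottom-left of its bounding rectangle.
Web: 8 × 150, A = 1 200 mm², x = 4 mm, Ī = 6 400 mm⁴.
Top flange (beyond web): 67 × 14, A = 938 mm², x = 41.5 mm, Ī = 350 890 mm⁴.
Bottom flange (beyond web): 67 × 14, A = 938 mm², x = 41.5 mm, Ī = 350 890 mm⁴.
Centroid: x̄ = ΣA·x / ΣA = 26.871 mm.
Transfer each piece to the vertical centroidal axis using Ī + A·d² with d = x − 26.871:
  web: d = -22.871 mm → contributes +634 078 mm⁴
  top flange (beyond web): d = 14.629 mm → contributes +551 640 mm⁴
  bottom flange (beyond web): d = 14.629 mm → contributes +551 640 mm⁴
Total I = 1 737 358 mm⁴.

I_y ≈ 1.74 × 10⁶ mm⁴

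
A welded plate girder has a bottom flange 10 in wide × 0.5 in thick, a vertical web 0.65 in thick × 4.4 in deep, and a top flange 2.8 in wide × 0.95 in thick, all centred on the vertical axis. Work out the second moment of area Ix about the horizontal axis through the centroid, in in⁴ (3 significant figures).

Ix ≈ 51.5 in⁴

Break the section into simple shapes (no overlaps), measuring from the bottom-left corner of the bounding box.
Bottom plate: 10 × 0.5, A = 5 in², y = 0.25 in, Ī = 0.10417 in⁴.
Web plate: 0.65 × 4.4, A = 2.86 in², y = 2.7 in, Ī = 4.6141 in⁴.
Top plate: 2.8 × 0.95, A = 2.66 in², y = 5.375 in, Ī = 0.20005 in⁴.
Centroid: ȳ = ΣA·y / ΣA = 2.2119 in.
Transfer each piece to the horizontal axis through the centroid using Ī + A·d² with d = y − 2.2119:
  bottom plate: d = -1.9619 in → contributes +19.35 in⁴
  web plate: d = 0.48807 in → contributes +5.2954 in⁴
  top plate: d = 3.1631 in → contributes +26.813 in⁴
Total I = 51.459 in⁴.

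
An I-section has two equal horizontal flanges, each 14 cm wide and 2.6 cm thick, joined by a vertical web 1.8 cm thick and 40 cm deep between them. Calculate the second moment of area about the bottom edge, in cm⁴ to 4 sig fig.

I_base ≈ 1.166 × 10⁵ cm⁴

Break the section into simple shapes (no overlaps), measuring from the bottom-left corner of the bounding box.
Bottom flange: 14 × 2.6, A = 36.4 cm², y = 1.3 cm, Ī = 20.5053 cm⁴.
Web: 1.8 × 40, A = 72 cm², y = 22.6 cm, Ī = 9 600 cm⁴.
Top flange: 14 × 2.6, A = 36.4 cm², y = 43.9 cm, Ī = 20.5053 cm⁴.
Transfer each piece to the bottom edge using Ī + A·d² with d = y − 0:
  bottom flange: d = 1.3 cm → contributes +82.0213 cm⁴
  web: d = 22.6 cm → contributes +46374.7 cm⁴
  top flange: d = 43.9 cm → contributes +70170.9 cm⁴
Total I = 116 628 cm⁴.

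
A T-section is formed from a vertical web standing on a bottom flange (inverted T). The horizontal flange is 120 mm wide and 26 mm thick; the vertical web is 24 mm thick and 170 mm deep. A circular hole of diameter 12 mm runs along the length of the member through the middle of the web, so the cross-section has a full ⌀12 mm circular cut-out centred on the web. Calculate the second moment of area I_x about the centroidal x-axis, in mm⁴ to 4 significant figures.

I_x ≈ 2.677 × 10⁷ mm⁴

Decompose the section into non-overlapping parts with the origin at the bottom-left of its bounding rectangle.
Flange: 120 × 26, A = 3 120 mm², y = 13 mm, Ī = 175 760 mm⁴.
Web: 24 × 170, A = 4 080 mm², y = 111 mm, Ī = 9 826 000 mm⁴.
Hole (subtracted): ⌀12, A = 113.097 mm², y = 111 mm, Ī = 1017.88 mm⁴.
Centroid: ȳ = ΣA·y / ΣA = 67.8556 mm.
Transfer each piece to the centroidal x-axis using Ī + A·d² with d = y − 67.8556:
  flange: d = -54.8556 mm → contributes +9 564 275 mm⁴
  web: d = 43.1444 mm → contributes +17 420 664 mm⁴
  hole: d = 43.1444 mm → contributes −211 541 mm⁴
Total I = 26 773 397 mm⁴.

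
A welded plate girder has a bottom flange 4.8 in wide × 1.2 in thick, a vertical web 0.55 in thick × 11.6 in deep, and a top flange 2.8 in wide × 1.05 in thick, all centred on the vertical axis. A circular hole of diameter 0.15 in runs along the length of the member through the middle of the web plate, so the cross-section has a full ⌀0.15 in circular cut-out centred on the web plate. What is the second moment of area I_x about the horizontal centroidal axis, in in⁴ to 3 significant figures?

Split into non-overlapping primitives; take the origin at the lower-left of the bounding box.
Bottom plate: 4.8 × 1.2, A = 5.76 in², y = 0.6 in, Ī = 0.6912 in⁴.
Web plate: 0.55 × 11.6, A = 6.38 in², y = 7 in, Ī = 71.541 in⁴.
Top plate: 2.8 × 1.05, A = 2.94 in², y = 13.325 in, Ī = 0.27011 in⁴.
Hole (subtracted): ⌀0.15, A = 0.017671 in², y = 7 in, Ī = 0.00002485 in⁴.
Centroid: ȳ = ΣA·y / ΣA = 5.7871 in.
Transfer each piece to the horizontal centroidal axis using Ī + A·d² with d = y − 5.7871:
  bottom plate: d = -5.1871 in → contributes +155.67 in⁴
  web plate: d = 1.2129 in → contributes +80.926 in⁴
  top plate: d = 7.5379 in → contributes +167.32 in⁴
  hole: d = 1.2129 in → contributes −0.02602 in⁴
Total I = 403.89 in⁴.

I_x ≈ 404 in⁴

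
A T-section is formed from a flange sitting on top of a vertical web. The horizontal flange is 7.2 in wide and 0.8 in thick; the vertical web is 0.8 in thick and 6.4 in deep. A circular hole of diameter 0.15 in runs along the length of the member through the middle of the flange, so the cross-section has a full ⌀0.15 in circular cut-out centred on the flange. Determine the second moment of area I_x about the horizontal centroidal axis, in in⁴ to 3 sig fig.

I_x ≈ 52.9 in⁴

Treat the section as a set of non-overlapping primitives; coordinates are from the bounding-box lower-left.
Flange: 7.2 × 0.8, A = 5.76 in², y = 6.8 in, Ī = 0.3072 in⁴.
Web: 0.8 × 6.4, A = 5.12 in², y = 3.2 in, Ī = 17.476 in⁴.
Hole (subtracted): ⌀0.15, A = 0.017671 in², y = 6.8 in, Ī = 0.00002485 in⁴.
Centroid: ȳ = ΣA·y / ΣA = 5.1031 in.
Transfer each piece to the horizontal centroidal axis using Ī + A·d² with d = y − 5.1031:
  flange: d = 1.6969 in → contributes +16.892 in⁴
  web: d = -1.9031 in → contributes +36.02 in⁴
  hole: d = 1.6969 in → contributes −0.050908 in⁴
Total I = 52.862 in⁴.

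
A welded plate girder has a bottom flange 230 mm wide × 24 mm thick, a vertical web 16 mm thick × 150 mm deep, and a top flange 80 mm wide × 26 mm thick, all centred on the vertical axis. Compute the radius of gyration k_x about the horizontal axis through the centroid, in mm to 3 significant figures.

Split into non-overlapping primitives; take the origin at the lower-left of the bounding box.
Bottom plate: 230 × 24, A = 5 520 mm², y = 12 mm, Ī = 264 960 mm⁴.
Web plate: 16 × 150, A = 2 400 mm², y = 99 mm, Ī = 4 500 000 mm⁴.
Top plate: 80 × 26, A = 2 080 mm², y = 187 mm, Ī = 117 173 mm⁴.
Centroid: ȳ = ΣA·y / ΣA = 69.28 mm.
Transfer each piece to the horizontal axis through the centroid using Ī + A·d² with d = y − 69.28:
  bottom plate: d = -57.28 mm → contributes +18 376 071 mm⁴
  web plate: d = 29.72 mm → contributes +6 619 868 mm⁴
  top plate: d = 117.72 mm → contributes +28 941 810 mm⁴
Total I = 53 937 749 mm⁴.
Radius of gyration: k = √(I/A) = √(53 937 749 / 10 000) = 73.442 mm.

k_x ≈ 73.4 mm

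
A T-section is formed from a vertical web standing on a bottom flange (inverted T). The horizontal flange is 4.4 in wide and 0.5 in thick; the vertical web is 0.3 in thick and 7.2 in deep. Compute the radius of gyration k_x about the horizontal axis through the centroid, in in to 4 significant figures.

k_x ≈ 2.420 in

Break the section into simple shapes (no overlaps), measuring from the bottom-left corner of the bounding box.
Flange: 4.4 × 0.5, A = 2.2 in², y = 0.25 in, Ī = 0.0458333 in⁴.
Web: 0.3 × 7.2, A = 2.16 in², y = 4.1 in, Ī = 9.3312 in⁴.
Centroid: ȳ = ΣA·y / ΣA = 2.15734 in.
Transfer each piece to the horizontal axis through the centroid using Ī + A·d² with d = y − 2.15734:
  flange: d = -1.90734 in → contributes +8.04931 in⁴
  web: d = 1.94266 in → contributes +17.4829 in⁴
Total I = 25.5322 in⁴.
Radius of gyration: k = √(I/A) = √(25.5322 / 4.36) = 2.41992 in.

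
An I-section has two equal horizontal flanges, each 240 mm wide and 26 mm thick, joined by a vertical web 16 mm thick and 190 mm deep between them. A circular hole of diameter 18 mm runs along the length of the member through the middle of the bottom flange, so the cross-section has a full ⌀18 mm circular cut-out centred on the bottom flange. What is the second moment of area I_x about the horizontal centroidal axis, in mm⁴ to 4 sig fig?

Decompose the section into non-overlapping parts with the origin at the bottom-left of its bounding rectangle.
Bottom flange: 240 × 26, A = 6 240 mm², y = 13 mm, Ī = 351 520 mm⁴.
Web: 16 × 190, A = 3 040 mm², y = 121 mm, Ī = 9 145 333 mm⁴.
Top flange: 240 × 26, A = 6 240 mm², y = 229 mm, Ī = 351 520 mm⁴.
Hole (subtracted): ⌀18, A = 254.469 mm², y = 13 mm, Ī = 5 153 mm⁴.
Centroid: ȳ = ΣA·y / ΣA = 122.8 mm.
Transfer each piece to the horizontal centroidal axis using Ī + A·d² with d = y − 122.8:
  bottom flange: d = -109.8 mm → contributes +75 581 631 mm⁴
  web: d = -1.80031 mm → contributes +9 155 186 mm⁴
  top flange: d = 106.2 mm → contributes +70 728 578 mm⁴
  hole: d = -109.8 mm → contributes −3 073 059 mm⁴
Total I = 152 392 337 mm⁴.

I_x ≈ 1.524 × 10⁸ mm⁴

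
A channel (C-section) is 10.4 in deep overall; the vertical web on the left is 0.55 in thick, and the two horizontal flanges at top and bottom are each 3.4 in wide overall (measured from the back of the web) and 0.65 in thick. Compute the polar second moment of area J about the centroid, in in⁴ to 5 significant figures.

J ≈ 148.89 in⁴

Split into non-overlapping primitives; take the origin at the lower-left of the bounding box.
Web: 0.55 × 10.4, A = 5.72 in², y = 5.2 in, Ī = 51.55627 in⁴.
Top flange (beyond web): 2.85 × 0.65, A = 1.8525 in², y = 10.075 in, Ī = 0.06522344 in⁴.
Bottom flange (beyond web): 2.85 × 0.65, A = 1.8525 in², y = 0.325 in, Ī = 0.06522344 in⁴.
By symmetry the centroid is at mid-height, ȳ = 5.2 in.
Transfer each piece to the centroidal x-axis using Ī + A·d² with d = y − 5.2:
  web: d = 0 in → contributes +51.55627 in⁴
  top flange (beyond web): d = 4.875 in → contributes +44.09104 in⁴
  bottom flange (beyond web): d = -4.875 in → contributes +44.09104 in⁴
Total I = 139.7384 in⁴.
For the y-axis: x̄ = 0.9432759 in.
Repeating about the centroidal y-axis gives I_y = 9.150328 in⁴.
Polar second moment: J = I_x + I_y = 148.8887 in⁴.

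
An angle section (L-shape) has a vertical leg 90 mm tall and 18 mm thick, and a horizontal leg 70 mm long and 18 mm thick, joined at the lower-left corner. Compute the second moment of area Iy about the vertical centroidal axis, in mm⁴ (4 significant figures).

Decompose the section into non-overlapping parts with the origin at the bottom-left of its bounding rectangle.
Vertical leg: 18 × 90, A = 1 620 mm², x = 9 mm, Ī = 43 740 mm⁴.
Horizontal leg (remainder): 52 × 18, A = 936 mm², x = 44 mm, Ī = 210 912 mm⁴.
Centroid: x̄ = ΣA·x / ΣA = 21.8169 mm.
Transfer each piece to the vertical centroidal axis using Ī + A·d² with d = x − 21.8169:
  vertical leg: d = -12.8169 mm → contributes +309 862 mm⁴
  horizontal leg (remainder): d = 22.1831 mm → contributes +671 508 mm⁴
Total I = 981 370 mm⁴.

Iy ≈ 9.814 × 10⁵ mm⁴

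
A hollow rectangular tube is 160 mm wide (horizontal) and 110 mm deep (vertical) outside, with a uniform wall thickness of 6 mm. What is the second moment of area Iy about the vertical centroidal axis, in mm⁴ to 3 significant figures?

Iy ≈ 1.11 × 10⁷ mm⁴

Decompose the section into non-overlapping parts with the origin at the bottom-left of its bounding rectangle.
Outer rectangle: 160 × 110, A = 17 600 mm², x = 80 mm, Ī = 37 546 667 mm⁴.
Inner void (subtracted): 148 × 98, A = 14 504 mm², x = 80 mm, Ī = 26 474 635 mm⁴.
By symmetry the centroid is at mid-width, x̄ = 80 mm.
All pieces are centred on the vertical centroidal axis, so I = ΣĪ (holes subtracted) = 11 072 032 mm⁴.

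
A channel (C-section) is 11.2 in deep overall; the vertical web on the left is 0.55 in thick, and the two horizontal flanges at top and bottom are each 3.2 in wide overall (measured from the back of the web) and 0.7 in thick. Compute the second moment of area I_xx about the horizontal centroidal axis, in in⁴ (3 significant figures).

Treat the section as a set of non-overlapping primitives; coordinates are from the bounding-box lower-left.
Web: 0.55 × 11.2, A = 6.16 in², y = 5.6 in, Ī = 64.393 in⁴.
Top flange (beyond web): 2.65 × 0.7, A = 1.855 in², y = 10.85 in, Ī = 0.075746 in⁴.
Bottom flange (beyond web): 2.65 × 0.7, A = 1.855 in², y = 0.35 in, Ī = 0.075746 in⁴.
By symmetry the centroid is at mid-height, ȳ = 5.6 in.
Transfer each piece to the horizontal centroidal axis using Ī + A·d² with d = y − 5.6:
  web: d = 0 in → contributes +64.393 in⁴
  top flange (beyond web): d = 5.25 in → contributes +51.204 in⁴
  bottom flange (beyond web): d = -5.25 in → contributes +51.204 in⁴
Total I = 166.8 in⁴.

I_xx ≈ 167 in⁴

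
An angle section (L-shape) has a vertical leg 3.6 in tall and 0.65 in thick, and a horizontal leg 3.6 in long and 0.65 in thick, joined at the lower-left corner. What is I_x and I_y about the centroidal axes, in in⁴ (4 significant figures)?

Break the section into simple shapes (no overlaps), measuring from the bottom-left corner of the bounding box.
Vertical leg: 0.65 × 3.6, A = 2.34 in², y = 1.8 in, Ī = 2.5272 in⁴.
Horizontal leg (remainder): 2.95 × 0.65, A = 1.9175 in², y = 0.325 in, Ī = 0.067512 in⁴.
Centroid: ȳ = ΣA·y / ΣA = 1.13569 in.
Transfer each piece to the centroidal x-axis using Ī + A·d² with d = y − 1.13569:
  vertical leg: d = 0.664313 in → contributes +3.55987 in⁴
  horizontal leg (remainder): d = -0.810687 in → contributes +1.32772 in⁴
Total I = 4.88759 in⁴.
For the y-axis: x̄ = 1.13569 in.
Repeating about the centroidal y-axis gives I_y = 4.88759 in⁴.

I_x ≈ 4.888 in⁴, I_y ≈ 4.888 in⁴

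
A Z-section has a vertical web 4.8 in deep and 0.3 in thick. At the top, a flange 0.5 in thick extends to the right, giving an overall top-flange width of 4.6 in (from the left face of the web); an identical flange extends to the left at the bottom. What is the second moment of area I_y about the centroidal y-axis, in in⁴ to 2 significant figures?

I_y ≈ 29 in⁴

Break the section into simple shapes (no overlaps), measuring from the bottom-left corner of the bounding box.
Web: 0.3 × 4.8, A = 1.44 in², x = 4.45 in, Ī = 0.0108 in⁴.
Top flange (beyond web): 4.3 × 0.5, A = 2.15 in², x = 6.75 in, Ī = 3.313 in⁴.
Bottom flange (beyond web): 4.3 × 0.5, A = 2.15 in², x = 2.15 in, Ī = 3.313 in⁴.
Centroid: x̄ = ΣA·x / ΣA = 4.45 in.
Transfer each piece to the centroidal y-axis using Ī + A·d² with d = x − 4.45:
  web: d = 0 in → contributes +0.0108 in⁴
  top flange (beyond web): d = 2.3 in → contributes +14.69 in⁴
  bottom flange (beyond web): d = -2.3 in → contributes +14.69 in⁴
Total I = 29.38 in⁴.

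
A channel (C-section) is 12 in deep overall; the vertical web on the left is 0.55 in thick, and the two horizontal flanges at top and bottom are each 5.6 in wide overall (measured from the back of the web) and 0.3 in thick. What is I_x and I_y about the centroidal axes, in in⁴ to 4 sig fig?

Split into non-overlapping primitives; take the origin at the lower-left of the bounding box.
Web: 0.55 × 12, A = 6.6 in², y = 6 in, Ī = 79.2 in⁴.
Top flange (beyond web): 5.05 × 0.3, A = 1.515 in², y = 11.85 in, Ī = 0.0113625 in⁴.
Bottom flange (beyond web): 5.05 × 0.3, A = 1.515 in², y = 0.15 in, Ī = 0.0113625 in⁴.
By symmetry the centroid is at mid-height, ȳ = 6 in.
Transfer each piece to the centroidal x-axis using Ī + A·d² with d = y − 6:
  web: d = 0 in → contributes +79.2 in⁴
  top flange (beyond web): d = 5.85 in → contributes +51.8585 in⁴
  bottom flange (beyond web): d = -5.85 in → contributes +51.8585 in⁴
Total I = 182.917 in⁴.
For the y-axis: x̄ = 1.156 in.
Repeating about the centroidal y-axis gives I_y = 22.8866 in⁴.

I_x ≈ 182.9 in⁴, I_y ≈ 22.89 in⁴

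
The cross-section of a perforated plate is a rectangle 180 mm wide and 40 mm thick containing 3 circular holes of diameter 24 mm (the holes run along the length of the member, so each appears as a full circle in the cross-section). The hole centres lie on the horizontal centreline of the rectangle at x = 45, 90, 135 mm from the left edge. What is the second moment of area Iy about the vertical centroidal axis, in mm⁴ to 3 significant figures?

Split into non-overlapping primitives; take the origin at the lower-left of the bounding box.
Plate: 180 × 40, A = 7 200 mm², x = 90 mm, Ī = 19 440 000 mm⁴.
Hole 1 (subtracted): ⌀24, A = 452.39 mm², x = 45 mm, Ī = 16 286 mm⁴.
Hole 2 (subtracted): ⌀24, A = 452.39 mm², x = 90 mm, Ī = 16 286 mm⁴.
Hole 3 (subtracted): ⌀24, A = 452.39 mm², x = 135 mm, Ī = 16 286 mm⁴.
By symmetry the centroid is at mid-width, x̄ = 90 mm.
Transfer each piece to the vertical centroidal axis using Ī + A·d² with d = x − 90:
  plate: d = 0 mm → contributes +19 440 000 mm⁴
  hole 1: d = -45 mm → contributes −932 374 mm⁴
  hole 2: d = 0 mm → contributes −16 286 mm⁴
  hole 3: d = 45 mm → contributes −932 374 mm⁴
Total I = 17 558 965 mm⁴.

Iy ≈ 1.76 × 10⁷ mm⁴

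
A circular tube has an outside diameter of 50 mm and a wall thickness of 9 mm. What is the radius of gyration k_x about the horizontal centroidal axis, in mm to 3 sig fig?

Treat the section as a set of non-overlapping primitives; coordinates are from the bounding-box lower-left.
Outer circle: ⌀50, A = 1963.5 mm², y = 25 mm, Ī = 306 796 mm⁴.
Bore (subtracted): ⌀32, A = 804.25 mm², y = 25 mm, Ī = 51 472 mm⁴.
By symmetry the centroid is at mid-height, ȳ = 25 mm.
All pieces are centred on the horizontal centroidal axis, so I = ΣĪ (holes subtracted) = 255 324 mm⁴.
Radius of gyration: k = √(I/A) = √(255 324 / 1159.2) = 14.841 mm.

k_x ≈ 14.8 mm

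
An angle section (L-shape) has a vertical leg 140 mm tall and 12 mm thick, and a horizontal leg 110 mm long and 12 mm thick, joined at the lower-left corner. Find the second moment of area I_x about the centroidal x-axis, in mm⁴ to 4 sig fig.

Split into non-overlapping primitives; take the origin at the lower-left of the bounding box.
Vertical leg: 12 × 140, A = 1 680 mm², y = 70 mm, Ī = 2 744 000 mm⁴.
Horizontal leg (remainder): 98 × 12, A = 1 176 mm², y = 6 mm, Ī = 14 112 mm⁴.
Centroid: ȳ = ΣA·y / ΣA = 43.6471 mm.
Transfer each piece to the centroidal x-axis using Ī + A·d² with d = y − 43.6471:
  vertical leg: d = 26.3529 mm → contributes +3 910 722 mm⁴
  horizontal leg (remainder): d = -37.6471 mm → contributes +1 680 858 mm⁴
Total I = 5 591 580 mm⁴.

I_x ≈ 5.592 × 10⁶ mm⁴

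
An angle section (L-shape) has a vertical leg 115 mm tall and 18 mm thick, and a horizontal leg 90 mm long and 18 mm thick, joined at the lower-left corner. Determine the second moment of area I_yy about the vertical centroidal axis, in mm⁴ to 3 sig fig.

I_yy ≈ 2.23 × 10⁶ mm⁴

Decompose the section into non-overlapping parts with the origin at the bottom-left of its bounding rectangle.
Vertical leg: 18 × 115, A = 2 070 mm², x = 9 mm, Ī = 55 890 mm⁴.
Horizontal leg (remainder): 72 × 18, A = 1 296 mm², x = 54 mm, Ī = 559 872 mm⁴.
Centroid: x̄ = ΣA·x / ΣA = 26.326 mm.
Transfer each piece to the vertical centroidal axis using Ī + A·d² with d = x − 26.326:
  vertical leg: d = -17.326 mm → contributes +677 298 mm⁴
  horizontal leg (remainder): d = 27.674 mm → contributes +1 552 399 mm⁴
Total I = 2 229 698 mm⁴.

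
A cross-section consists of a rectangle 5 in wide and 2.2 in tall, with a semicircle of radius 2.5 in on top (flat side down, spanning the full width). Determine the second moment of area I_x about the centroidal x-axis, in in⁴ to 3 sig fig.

Decompose the section into non-overlapping parts with the origin at the bottom-left of its bounding rectangle.
Rectangular body: 5 × 2.2, A = 11 in², y = 1.1 in, Ī = 4.4367 in⁴.
Semicircular cap: semicircle r = 2.5, A = 9.8175 in², y = 3.261 in, Ī = 4.2874 in⁴.
Centroid: ȳ = ΣA·y / ΣA = 2.1191 in.
Transfer each piece to the centroidal x-axis using Ī + A·d² with d = y − 2.1191:
  rectangular body: d = -1.0191 in → contributes +15.862 in⁴
  semicircular cap: d = 1.1419 in → contributes +17.089 in⁴
Total I = 32.95 in⁴.

I_x ≈ 33.0 in⁴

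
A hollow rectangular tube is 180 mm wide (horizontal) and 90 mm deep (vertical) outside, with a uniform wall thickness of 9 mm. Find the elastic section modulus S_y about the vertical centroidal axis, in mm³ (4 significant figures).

Treat the section as a set of non-overlapping primitives; coordinates are from the bounding-box lower-left.
Outer rectangle: 180 × 90, A = 16 200 mm², x = 90 mm, Ī = 43 740 000 mm⁴.
Inner void (subtracted): 162 × 72, A = 11 664 mm², x = 90 mm, Ī = 25 509 168 mm⁴.
By symmetry the centroid is at mid-width, x̄ = 90 mm.
All pieces are centred on the vertical centroidal axis, so I = ΣĪ (holes subtracted) = 18 230 832 mm⁴.
Extreme fibre distance c = 90 mm; S = I/c = 202 565 mm³.

S_y ≈ 2.026 × 10⁵ mm³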